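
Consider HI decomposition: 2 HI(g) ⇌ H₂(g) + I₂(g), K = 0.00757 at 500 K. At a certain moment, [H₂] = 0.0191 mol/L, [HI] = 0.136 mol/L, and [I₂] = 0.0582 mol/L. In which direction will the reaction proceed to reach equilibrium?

toward reactants

Q = [H₂]·[I₂] / [HI]² = (0.0191)·(0.0582) / (0.136)² = 0.0601
Q = 0.0601 > K = 0.00757, so the reverse reaction proceeds.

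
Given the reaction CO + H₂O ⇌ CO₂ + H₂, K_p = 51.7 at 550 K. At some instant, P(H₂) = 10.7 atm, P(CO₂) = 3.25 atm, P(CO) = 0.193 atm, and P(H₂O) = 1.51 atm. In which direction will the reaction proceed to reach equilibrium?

in the reverse direction

Q_p = P(CO₂)·P(H₂) / (P(CO)·P(H₂O)) = (3.25)·(10.7) / ((0.193)·(1.51)) = 119
Q_p = 119 > K_p = 51.7, so the reverse reaction proceeds.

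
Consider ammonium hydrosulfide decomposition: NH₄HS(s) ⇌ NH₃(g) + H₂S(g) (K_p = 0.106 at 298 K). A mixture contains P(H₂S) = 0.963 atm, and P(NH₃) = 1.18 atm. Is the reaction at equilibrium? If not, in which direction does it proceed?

in the reverse direction

(NH₄HS is a pure solid — omitted from Q_p.)
Q_p = P(NH₃)·P(H₂S) = (1.18)·(0.963) = 1.14
Q_p = 1.14 > K_p = 0.106, so the reverse reaction proceeds.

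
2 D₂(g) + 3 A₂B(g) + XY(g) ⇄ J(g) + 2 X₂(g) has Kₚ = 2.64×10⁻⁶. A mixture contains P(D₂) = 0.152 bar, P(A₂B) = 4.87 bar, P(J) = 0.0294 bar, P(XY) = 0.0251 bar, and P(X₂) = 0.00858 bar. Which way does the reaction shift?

Qₚ = P(J)·P(X₂)² / (P(D₂)²·P(A₂B)³·P(XY)) = (0.0294)·(0.00858)² / ((0.152)²·(4.87)³·(0.0251)) = 3.23×10⁻⁵
Qₚ = 3.23×10⁻⁵ > Kₚ = 2.64×10⁻⁶, so the reverse reaction proceeds.

reverse (toward reactants)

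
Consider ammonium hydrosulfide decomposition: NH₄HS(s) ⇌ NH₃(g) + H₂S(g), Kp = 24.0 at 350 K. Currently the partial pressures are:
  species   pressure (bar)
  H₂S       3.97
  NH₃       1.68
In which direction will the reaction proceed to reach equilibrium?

(NH₄HS is a pure solid — omitted from Qp.)
Qp = P(NH₃)·P(H₂S) = (1.68)·(3.97) = 6.67
Qp = 6.67 < Kp = 24.0, so the forward reaction proceeds.

to the right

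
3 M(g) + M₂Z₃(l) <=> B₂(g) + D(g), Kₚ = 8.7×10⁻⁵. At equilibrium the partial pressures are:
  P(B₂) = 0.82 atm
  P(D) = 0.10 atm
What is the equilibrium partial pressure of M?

P(M) = 9.8 atm

(M₂Z₃ is a pure liquid — omitted from Kₚ.)
At equilibrium, Kₚ = P(B₂)·P(D) / P(M)³ = 8.7×10⁻⁵.
(0.82)·(0.10) / (P(M))³ = 8.7×10⁻⁵
P(M)³ = 943 ⇒ P(M) = 9.8 atm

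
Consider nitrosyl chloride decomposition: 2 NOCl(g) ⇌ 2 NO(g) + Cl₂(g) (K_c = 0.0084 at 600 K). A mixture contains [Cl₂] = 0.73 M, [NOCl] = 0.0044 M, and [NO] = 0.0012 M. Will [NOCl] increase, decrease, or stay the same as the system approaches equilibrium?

increase

Q_c = [NO]²·[Cl₂] / [NOCl]² = (0.0012)²·(0.73) / (0.0044)² = 0.054
Q_c = 0.054 > K_c = 0.0084: net reverse reaction.
NOCl is a reactant, so it increases.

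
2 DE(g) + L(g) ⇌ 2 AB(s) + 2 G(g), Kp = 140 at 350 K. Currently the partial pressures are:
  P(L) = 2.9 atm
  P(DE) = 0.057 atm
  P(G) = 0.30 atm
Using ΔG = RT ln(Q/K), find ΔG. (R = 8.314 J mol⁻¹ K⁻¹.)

ΔG = -7.81 kJ/mol

(AB is a pure solid — omitted from Qp.)
Qp = P(G)² / (P(DE)²·P(L)) = (0.30)² / ((0.057)²·(2.9)) = 9.55
ΔG = RT ln(Qp/Kp) = (8.314 J mol⁻¹ K⁻¹)(350 K) × ln(9.55/140)
   = (2.910 kJ/mol)(-2.685) = -7.81 kJ/mol
ΔG < 0, so the forward reaction is spontaneous (proceeds forward).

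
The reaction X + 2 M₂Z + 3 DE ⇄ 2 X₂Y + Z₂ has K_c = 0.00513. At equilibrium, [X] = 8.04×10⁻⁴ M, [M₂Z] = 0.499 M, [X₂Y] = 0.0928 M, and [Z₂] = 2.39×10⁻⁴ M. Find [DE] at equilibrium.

[DE] = 1.26 M

At equilibrium, K_c = [X₂Y]²·[Z₂] / ([X]·[M₂Z]²·[DE]³) = 0.00513.
(0.0928)²·(2.39×10⁻⁴) / ((8.04×10⁻⁴)·(0.499)²·([DE])³) = 0.00513
[DE]³ = 2.00 ⇒ [DE] = 1.26 M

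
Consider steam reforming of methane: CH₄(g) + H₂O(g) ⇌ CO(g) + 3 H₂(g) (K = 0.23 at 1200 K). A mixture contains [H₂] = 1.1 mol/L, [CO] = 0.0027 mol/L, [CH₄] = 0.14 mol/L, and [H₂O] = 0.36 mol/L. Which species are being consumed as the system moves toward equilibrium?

CH₄, H₂O (reactants)

Q = [CO]·[H₂]³ / ([CH₄]·[H₂O]) = (0.0027)·(1.1)³ / ((0.14)·(0.36)) = 0.071
Q = 0.071 < K = 0.23: net forward reaction.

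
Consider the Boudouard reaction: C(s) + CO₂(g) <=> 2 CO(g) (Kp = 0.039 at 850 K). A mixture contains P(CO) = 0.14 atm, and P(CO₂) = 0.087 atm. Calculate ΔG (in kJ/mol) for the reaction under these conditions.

ΔG = 12.4 kJ/mol

(C is a pure solid — omitted from Qp.)
Qp = P(CO)² / P(CO₂) = (0.14)² / (0.087) = 0.225
ΔG = RT ln(Qp/Kp) = (8.314 J mol⁻¹ K⁻¹)(850 K) × ln(0.225/0.039)
   = (7.067 kJ/mol)(1.753) = 12.4 kJ/mol
ΔG > 0, so the forward reaction is non-spontaneous (proceeds in reverse).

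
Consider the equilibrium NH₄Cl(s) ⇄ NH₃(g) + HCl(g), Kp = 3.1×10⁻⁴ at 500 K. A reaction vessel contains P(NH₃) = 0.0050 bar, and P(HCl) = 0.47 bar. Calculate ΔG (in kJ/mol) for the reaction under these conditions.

(NH₄Cl is a pure solid — omitted from Qp.)
Qp = P(NH₃)·P(HCl) = (0.0050)·(0.47) = 0.00235
ΔG = RT ln(Qp/Kp) = (8.314 J mol⁻¹ K⁻¹)(500 K) × ln(0.00235/3.1×10⁻⁴)
   = (4.157 kJ/mol)(2.026) = 8.42 kJ/mol
ΔG > 0, so the forward reaction is non-spontaneous (proceeds in reverse).

ΔG = 8.42 kJ/mol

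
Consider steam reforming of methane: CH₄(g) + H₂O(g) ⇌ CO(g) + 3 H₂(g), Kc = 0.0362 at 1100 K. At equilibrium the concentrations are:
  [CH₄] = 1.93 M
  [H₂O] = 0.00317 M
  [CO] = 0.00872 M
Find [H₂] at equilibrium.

[H₂] = 0.294 M

At equilibrium, Kc = [CO]·[H₂]³ / ([CH₄]·[H₂O]) = 0.0362.
(0.00872)·([H₂])³ / ((1.93)·(0.00317)) = 0.0362
[H₂]³ = 0.0254 ⇒ [H₂] = 0.294 M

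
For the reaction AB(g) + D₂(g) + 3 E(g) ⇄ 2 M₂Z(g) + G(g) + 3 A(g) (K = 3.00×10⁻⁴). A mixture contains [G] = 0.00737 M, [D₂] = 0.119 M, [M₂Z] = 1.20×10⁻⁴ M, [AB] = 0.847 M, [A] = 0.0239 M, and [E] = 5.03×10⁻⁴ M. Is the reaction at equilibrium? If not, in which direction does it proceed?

Q = [M₂Z]²·[G]·[A]³ / ([AB]·[D₂]·[E]³) = (1.20×10⁻⁴)²·(0.00737)·(0.0239)³ / ((0.847)·(0.119)·(5.03×10⁻⁴)³) = 1.13×10⁻⁴
Q = 1.13×10⁻⁴ < K = 3.00×10⁻⁴, so the forward reaction proceeds.

toward products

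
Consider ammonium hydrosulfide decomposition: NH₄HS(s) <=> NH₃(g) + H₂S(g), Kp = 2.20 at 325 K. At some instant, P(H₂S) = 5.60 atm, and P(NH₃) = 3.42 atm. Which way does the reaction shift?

(NH₄HS is a pure solid — omitted from Qp.)
Qp = P(NH₃)·P(H₂S) = (3.42)·(5.60) = 19.2
Qp = 19.2 > Kp = 2.20, so the reverse reaction proceeds.

toward reactants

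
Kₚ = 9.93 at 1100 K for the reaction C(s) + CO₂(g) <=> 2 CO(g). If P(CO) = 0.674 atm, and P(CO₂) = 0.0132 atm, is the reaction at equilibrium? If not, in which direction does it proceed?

reverse (toward reactants)

(C is a pure solid — omitted from Qₚ.)
Qₚ = P(CO)² / P(CO₂) = (0.674)² / (0.0132) = 34.4
Qₚ = 34.4 > Kₚ = 9.93, so the reverse reaction proceeds.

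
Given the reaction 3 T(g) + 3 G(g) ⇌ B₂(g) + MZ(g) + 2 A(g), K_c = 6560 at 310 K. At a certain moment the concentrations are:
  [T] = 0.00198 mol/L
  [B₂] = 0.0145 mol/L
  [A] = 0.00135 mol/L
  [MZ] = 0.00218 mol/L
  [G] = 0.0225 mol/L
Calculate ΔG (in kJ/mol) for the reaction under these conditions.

Q_c = [B₂]·[MZ]·[A]² / ([T]³·[G]³) = (0.0145)·(0.00218)·(0.00135)² / ((0.00198)³·(0.0225)³) = 652
ΔG = RT ln(Q_c/K_c) = (8.314 J mol⁻¹ K⁻¹)(310 K) × ln(652/6560)
   = (2.577 kJ/mol)(-2.309) = -5.95 kJ/mol
ΔG < 0, so the forward reaction is spontaneous (proceeds forward).

ΔG = -5.95 kJ/mol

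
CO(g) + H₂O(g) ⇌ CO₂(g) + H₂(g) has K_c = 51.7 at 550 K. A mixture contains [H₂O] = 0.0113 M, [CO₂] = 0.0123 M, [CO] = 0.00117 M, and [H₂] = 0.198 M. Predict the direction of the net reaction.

in the reverse direction

Q_c = [CO₂]·[H₂] / ([CO]·[H₂O]) = (0.0123)·(0.198) / ((0.00117)·(0.0113)) = 184
Q_c = 184 > K_c = 51.7, so the reverse reaction proceeds.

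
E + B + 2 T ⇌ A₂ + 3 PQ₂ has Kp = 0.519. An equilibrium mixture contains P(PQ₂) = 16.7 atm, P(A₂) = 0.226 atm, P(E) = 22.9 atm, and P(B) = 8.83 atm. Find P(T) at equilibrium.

At equilibrium, Kp = P(A₂)·P(PQ₂)³ / (P(E)·P(B)·P(T)²) = 0.519.
(0.226)·(16.7)³ / ((22.9)·(8.83)·(P(T))²) = 0.519
P(T)² = 10.0 ⇒ P(T) = 3.17 atm

P(T) = 3.17 atm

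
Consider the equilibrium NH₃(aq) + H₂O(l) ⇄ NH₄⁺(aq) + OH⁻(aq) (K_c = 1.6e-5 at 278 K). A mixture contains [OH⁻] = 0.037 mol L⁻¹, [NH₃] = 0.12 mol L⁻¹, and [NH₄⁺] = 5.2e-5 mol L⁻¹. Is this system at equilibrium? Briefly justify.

(H₂O is a pure liquid — omitted from Q_c.)
Q_c = [NH₄⁺]·[OH⁻] / [NH₃] = (5.2e-5)·(0.037) / (0.12) = 1.6e-5
Q_c = 1.6e-5 = K_c; the system is at equilibrium.

yes, at equilibrium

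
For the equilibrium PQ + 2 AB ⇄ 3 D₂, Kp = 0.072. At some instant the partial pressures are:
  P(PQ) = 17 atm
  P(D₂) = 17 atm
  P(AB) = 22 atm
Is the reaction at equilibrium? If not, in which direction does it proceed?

toward reactants

Qp = P(D₂)³ / (P(PQ)·P(AB)²) = (17)³ / ((17)·(22)²) = 0.60
Qp = 0.60 > Kp = 0.072, so the reverse reaction proceeds.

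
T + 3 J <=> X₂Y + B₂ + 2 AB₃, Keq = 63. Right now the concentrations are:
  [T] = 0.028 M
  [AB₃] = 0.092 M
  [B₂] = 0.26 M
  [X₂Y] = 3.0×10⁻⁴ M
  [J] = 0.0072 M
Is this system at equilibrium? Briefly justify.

Q = [X₂Y]·[B₂]·[AB₃]² / ([T]·[J]³) = (3.0×10⁻⁴)·(0.26)·(0.092)² / ((0.028)·(0.0072)³) = 63
Q = 63 = Keq; the system is at equilibrium.

yes, at equilibrium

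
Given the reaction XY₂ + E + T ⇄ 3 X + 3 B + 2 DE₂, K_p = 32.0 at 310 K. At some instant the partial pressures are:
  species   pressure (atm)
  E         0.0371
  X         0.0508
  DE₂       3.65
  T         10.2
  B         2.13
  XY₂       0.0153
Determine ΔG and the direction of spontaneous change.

ΔG = -6.17 kJ/mol; the forward reaction is spontaneous

Q_p = P(X)³·P(B)³·P(DE₂)² / (P(XY₂)·P(E)·P(T)) = (0.0508)³·(2.13)³·(3.65)² / ((0.0153)·(0.0371)·(10.2)) = 2.92
ΔG = RT ln(Q_p/K_p) = (8.314 J mol⁻¹ K⁻¹)(310 K) × ln(2.92/32.0)
   = (2.577 kJ/mol)(-2.394) = -6.17 kJ/mol
ΔG < 0, so the forward reaction is spontaneous (proceeds forward).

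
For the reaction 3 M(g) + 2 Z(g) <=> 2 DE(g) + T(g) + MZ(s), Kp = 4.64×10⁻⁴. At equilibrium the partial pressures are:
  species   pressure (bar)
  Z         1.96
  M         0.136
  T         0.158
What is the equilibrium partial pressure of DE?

P(DE) = 0.00533 bar

(MZ is a pure solid — omitted from Kp.)
At equilibrium, Kp = P(DE)²·P(T) / (P(M)³·P(Z)²) = 4.64×10⁻⁴.
(P(DE))²·(0.158) / ((0.136)³·(1.96)²) = 4.64×10⁻⁴
P(DE)² = 2.84×10⁻⁵ ⇒ P(DE) = 0.00533 bar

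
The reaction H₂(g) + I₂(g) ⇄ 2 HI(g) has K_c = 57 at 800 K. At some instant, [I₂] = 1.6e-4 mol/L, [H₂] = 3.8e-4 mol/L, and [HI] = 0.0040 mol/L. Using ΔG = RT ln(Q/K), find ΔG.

ΔG = 10.2 kJ/mol

Q_c = [HI]² / ([H₂]·[I₂]) = (0.0040)² / ((3.8e-4)·(1.6e-4)) = 263
ΔG = RT ln(Q_c/K_c) = (8.314 J mol⁻¹ K⁻¹)(800 K) × ln(263/57)
   = (6.651 kJ/mol)(1.529) = 10.2 kJ/mol
ΔG > 0, so the forward reaction is non-spontaneous (proceeds in reverse).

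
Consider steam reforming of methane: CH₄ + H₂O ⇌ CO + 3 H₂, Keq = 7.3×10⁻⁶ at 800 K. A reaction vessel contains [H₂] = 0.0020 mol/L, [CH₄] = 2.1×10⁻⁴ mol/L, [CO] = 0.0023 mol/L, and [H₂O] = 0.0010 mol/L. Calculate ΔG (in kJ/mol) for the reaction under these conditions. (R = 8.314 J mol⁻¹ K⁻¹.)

Q = [CO]·[H₂]³ / ([CH₄]·[H₂O]) = (0.0023)·(0.0020)³ / ((2.1×10⁻⁴)·(0.0010)) = 8.76×10⁻⁵
ΔG = RT ln(Q/Keq) = (8.314 J mol⁻¹ K⁻¹)(800 K) × ln(8.76×10⁻⁵/7.3×10⁻⁶)
   = (6.651 kJ/mol)(2.485) = 16.5 kJ/mol
ΔG > 0, so the forward reaction is non-spontaneous (proceeds in reverse).

ΔG = 16.5 kJ/mol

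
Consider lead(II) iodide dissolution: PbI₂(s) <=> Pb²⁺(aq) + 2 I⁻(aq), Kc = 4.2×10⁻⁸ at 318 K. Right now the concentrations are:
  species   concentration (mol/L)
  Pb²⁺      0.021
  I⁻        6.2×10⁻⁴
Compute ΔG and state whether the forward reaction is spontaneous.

ΔG = -4.36 kJ/mol; the forward reaction is spontaneous

(PbI₂ is a pure solid — omitted from Qc.)
Qc = [Pb²⁺]·[I⁻]² = (0.021)·(6.2×10⁻⁴)² = 8.07×10⁻⁹
ΔG = RT ln(Qc/Kc) = (8.314 J mol⁻¹ K⁻¹)(318 K) × ln(8.07×10⁻⁹/4.2×10⁻⁸)
   = (2.644 kJ/mol)(-1.650) = -4.36 kJ/mol
ΔG < 0, so the forward reaction is spontaneous (proceeds forward).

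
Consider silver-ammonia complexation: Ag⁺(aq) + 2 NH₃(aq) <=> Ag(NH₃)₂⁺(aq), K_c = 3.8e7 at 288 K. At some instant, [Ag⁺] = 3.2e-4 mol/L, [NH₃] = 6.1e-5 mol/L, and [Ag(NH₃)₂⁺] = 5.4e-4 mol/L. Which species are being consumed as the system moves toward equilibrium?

Q_c = [Ag(NH₃)₂⁺] / ([Ag⁺]·[NH₃]²) = (5.4e-4) / ((3.2e-4)·(6.1e-5)²) = 4.5e8
Q_c = 4.5e8 > K_c = 3.8e7: net reverse reaction.

Ag(NH₃)₂⁺ (products)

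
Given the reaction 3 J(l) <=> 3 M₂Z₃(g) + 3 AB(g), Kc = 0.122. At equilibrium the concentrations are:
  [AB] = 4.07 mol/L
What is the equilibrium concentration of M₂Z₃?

(J is a pure liquid — omitted from Kc.)
At equilibrium, Kc = [M₂Z₃]³·[AB]³ = 0.122.
([M₂Z₃])³·(4.07)³ = 0.122
[M₂Z₃]³ = 0.00181 ⇒ [M₂Z₃] = 0.122 mol/L

[M₂Z₃] = 0.122 mol/L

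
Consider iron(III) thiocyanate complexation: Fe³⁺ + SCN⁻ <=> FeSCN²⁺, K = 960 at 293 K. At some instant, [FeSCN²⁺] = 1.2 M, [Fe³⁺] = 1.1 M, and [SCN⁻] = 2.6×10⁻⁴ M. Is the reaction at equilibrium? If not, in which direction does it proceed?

toward reactants

Q = [FeSCN²⁺] / ([Fe³⁺]·[SCN⁻]) = (1.2) / ((1.1)·(2.6×10⁻⁴)) = 4200
Q = 4200 > K = 960, so the reverse reaction proceeds.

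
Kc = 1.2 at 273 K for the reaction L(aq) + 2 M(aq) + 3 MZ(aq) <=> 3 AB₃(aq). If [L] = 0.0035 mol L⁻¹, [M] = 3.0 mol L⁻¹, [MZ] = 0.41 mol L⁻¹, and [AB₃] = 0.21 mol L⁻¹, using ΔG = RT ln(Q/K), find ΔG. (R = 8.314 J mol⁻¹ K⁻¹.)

Qc = [AB₃]³ / ([L]·[M]²·[MZ]³) = (0.21)³ / ((0.0035)·(3.0)²·(0.41)³) = 4.27
ΔG = RT ln(Qc/Kc) = (8.314 J mol⁻¹ K⁻¹)(273 K) × ln(4.27/1.2)
   = (2.270 kJ/mol)(1.269) = 2.88 kJ/mol
ΔG > 0, so the forward reaction is non-spontaneous (proceeds in reverse).

ΔG = 2.88 kJ/mol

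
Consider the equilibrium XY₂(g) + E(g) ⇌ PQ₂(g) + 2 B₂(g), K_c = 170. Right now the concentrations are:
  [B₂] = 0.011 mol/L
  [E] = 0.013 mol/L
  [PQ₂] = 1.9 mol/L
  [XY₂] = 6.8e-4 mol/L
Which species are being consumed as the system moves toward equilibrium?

XY₂, E (reactants)

Q_c = [PQ₂]·[B₂]² / ([XY₂]·[E]) = (1.9)·(0.011)² / ((6.8e-4)·(0.013)) = 26
Q_c = 26 < K_c = 170: net forward reaction.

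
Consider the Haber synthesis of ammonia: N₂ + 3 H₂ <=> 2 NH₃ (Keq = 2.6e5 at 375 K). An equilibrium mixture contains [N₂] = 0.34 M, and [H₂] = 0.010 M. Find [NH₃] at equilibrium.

[NH₃] = 0.30 M

At equilibrium, Keq = [NH₃]² / ([N₂]·[H₂]³) = 2.6e5.
([NH₃])² / ((0.34)·(0.010)³) = 2.6e5
[NH₃]² = 0.0884 ⇒ [NH₃] = 0.30 M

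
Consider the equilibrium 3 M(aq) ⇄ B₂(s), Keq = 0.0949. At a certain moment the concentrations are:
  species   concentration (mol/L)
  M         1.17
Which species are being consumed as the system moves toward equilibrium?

(B₂ is a pure solid — omitted from Q.)
Q = 1 / [M]³ = 1 / (1.17)³ = 0.624
Q = 0.624 > Keq = 0.0949: net reverse reaction.

B₂ (products)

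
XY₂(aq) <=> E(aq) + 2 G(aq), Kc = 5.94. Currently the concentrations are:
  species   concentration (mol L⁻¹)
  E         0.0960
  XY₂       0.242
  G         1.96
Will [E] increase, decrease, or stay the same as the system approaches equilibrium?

Qc = [E]·[G]² / [XY₂] = (0.0960)·(1.96)² / (0.242) = 1.52
Qc = 1.52 < Kc = 5.94: net forward reaction.
E is a product, so it increases.

increase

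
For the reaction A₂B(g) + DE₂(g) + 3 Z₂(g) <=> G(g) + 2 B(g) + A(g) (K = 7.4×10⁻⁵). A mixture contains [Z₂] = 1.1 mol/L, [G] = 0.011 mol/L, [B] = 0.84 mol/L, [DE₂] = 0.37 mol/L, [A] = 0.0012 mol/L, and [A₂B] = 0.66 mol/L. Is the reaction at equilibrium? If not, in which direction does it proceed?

in the forward direction

Q = [G]·[B]²·[A] / ([A₂B]·[DE₂]·[Z₂]³) = (0.011)·(0.84)²·(0.0012) / ((0.66)·(0.37)·(1.1)³) = 2.9×10⁻⁵
Q = 2.9×10⁻⁵ < K = 7.4×10⁻⁵, so the forward reaction proceeds.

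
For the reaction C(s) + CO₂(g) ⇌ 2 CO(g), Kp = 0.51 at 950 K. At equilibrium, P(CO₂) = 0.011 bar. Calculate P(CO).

(C is a pure solid — omitted from Kp.)
At equilibrium, Kp = P(CO)² / P(CO₂) = 0.51.
(P(CO))² / (0.011) = 0.51
P(CO)² = 0.00561 ⇒ P(CO) = 0.075 bar

P(CO) = 0.075 bar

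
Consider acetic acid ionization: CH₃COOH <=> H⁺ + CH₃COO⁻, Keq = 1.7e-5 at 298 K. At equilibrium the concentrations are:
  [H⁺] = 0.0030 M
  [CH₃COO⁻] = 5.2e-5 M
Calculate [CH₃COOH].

At equilibrium, Keq = [H⁺]·[CH₃COO⁻] / [CH₃COOH] = 1.7e-5.
(0.0030)·(5.2e-5) / ([CH₃COOH]) = 1.7e-5
[CH₃COOH] = 0.00918 = 0.0092 M

[CH₃COOH] = 0.0092 M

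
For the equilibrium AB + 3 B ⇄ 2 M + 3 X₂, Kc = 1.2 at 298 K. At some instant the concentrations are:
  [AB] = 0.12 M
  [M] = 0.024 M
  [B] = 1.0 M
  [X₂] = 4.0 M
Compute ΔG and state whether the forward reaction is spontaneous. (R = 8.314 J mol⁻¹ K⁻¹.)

Qc = [M]²·[X₂]³ / ([AB]·[B]³) = (0.024)²·(4.0)³ / ((0.12)·(1.0)³) = 0.307
ΔG = RT ln(Qc/Kc) = (8.314 J mol⁻¹ K⁻¹)(298 K) × ln(0.307/1.2)
   = (2.478 kJ/mol)(-1.363) = -3.38 kJ/mol
ΔG < 0, so the forward reaction is spontaneous (proceeds forward).

ΔG = -3.38 kJ/mol; the forward reaction is spontaneous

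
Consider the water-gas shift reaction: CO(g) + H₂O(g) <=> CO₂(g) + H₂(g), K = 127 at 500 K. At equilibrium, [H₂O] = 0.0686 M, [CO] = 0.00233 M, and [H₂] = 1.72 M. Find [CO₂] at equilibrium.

[CO₂] = 0.0118 M

At equilibrium, K = [CO₂]·[H₂] / ([CO]·[H₂O]) = 127.
([CO₂])·(1.72) / ((0.00233)·(0.0686)) = 127
[CO₂] = 0.0118 M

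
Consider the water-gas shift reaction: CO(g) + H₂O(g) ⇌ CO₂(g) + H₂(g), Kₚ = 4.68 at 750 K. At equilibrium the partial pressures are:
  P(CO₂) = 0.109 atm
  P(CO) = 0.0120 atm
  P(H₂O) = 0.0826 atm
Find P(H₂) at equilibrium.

At equilibrium, Kₚ = P(CO₂)·P(H₂) / (P(CO)·P(H₂O)) = 4.68.
(0.109)·(P(H₂)) / ((0.0120)·(0.0826)) = 4.68
P(H₂) = 0.0426 atm

P(H₂) = 0.0426 atm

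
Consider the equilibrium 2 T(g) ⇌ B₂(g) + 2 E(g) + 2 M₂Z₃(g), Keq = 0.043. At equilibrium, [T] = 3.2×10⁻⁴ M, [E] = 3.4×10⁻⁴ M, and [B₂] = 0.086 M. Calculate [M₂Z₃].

At equilibrium, Keq = [B₂]·[E]²·[M₂Z₃]² / [T]² = 0.043.
(0.086)·(3.4×10⁻⁴)²·([M₂Z₃])² / (3.2×10⁻⁴)² = 0.043
[M₂Z₃]² = 0.443 ⇒ [M₂Z₃] = 0.67 M

[M₂Z₃] = 0.67 M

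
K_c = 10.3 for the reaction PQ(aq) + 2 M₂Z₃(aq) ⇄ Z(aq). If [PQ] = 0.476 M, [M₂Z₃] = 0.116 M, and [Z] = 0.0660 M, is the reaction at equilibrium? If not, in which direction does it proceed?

at equilibrium

Q_c = [Z] / ([PQ]·[M₂Z₃]²) = (0.0660) / ((0.476)·(0.116)²) = 10.3
Q_c = 10.3 = K_c, so the system is already at equilibrium.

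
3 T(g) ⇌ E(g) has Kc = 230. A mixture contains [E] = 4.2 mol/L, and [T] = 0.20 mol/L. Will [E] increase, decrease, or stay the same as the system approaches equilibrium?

Qc = [E] / [T]³ = (4.2) / (0.20)³ = 520
Qc = 520 > Kc = 230: net reverse reaction.
E is a product, so it decreases.

decrease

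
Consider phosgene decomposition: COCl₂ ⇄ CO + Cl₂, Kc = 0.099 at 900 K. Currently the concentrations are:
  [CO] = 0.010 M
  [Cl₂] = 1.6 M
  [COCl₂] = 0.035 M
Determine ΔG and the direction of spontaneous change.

ΔG = 11.4 kJ/mol; the forward reaction is non-spontaneous

Qc = [CO]·[Cl₂] / [COCl₂] = (0.010)·(1.6) / (0.035) = 0.457
ΔG = RT ln(Qc/Kc) = (8.314 J mol⁻¹ K⁻¹)(900 K) × ln(0.457/0.099)
   = (7.483 kJ/mol)(1.530) = 11.4 kJ/mol
ΔG > 0, so the forward reaction is non-spontaneous (proceeds in reverse).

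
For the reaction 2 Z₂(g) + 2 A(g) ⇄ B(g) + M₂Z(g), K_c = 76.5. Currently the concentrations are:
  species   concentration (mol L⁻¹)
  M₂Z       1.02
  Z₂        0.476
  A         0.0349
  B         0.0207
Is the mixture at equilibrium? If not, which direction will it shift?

Q_c = [B]·[M₂Z] / ([Z₂]²·[A]²) = (0.0207)·(1.02) / ((0.476)²·(0.0349)²) = 76.5
Q_c = 76.5 = K_c; the system is at equilibrium.

yes, at equilibrium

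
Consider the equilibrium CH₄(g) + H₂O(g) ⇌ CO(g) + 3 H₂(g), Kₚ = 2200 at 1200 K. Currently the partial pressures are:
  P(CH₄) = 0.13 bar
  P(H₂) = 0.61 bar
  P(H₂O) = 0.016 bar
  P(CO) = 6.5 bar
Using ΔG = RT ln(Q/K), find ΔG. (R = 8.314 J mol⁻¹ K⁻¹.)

ΔG = -11.3 kJ/mol

Qₚ = P(CO)·P(H₂)³ / (P(CH₄)·P(H₂O)) = (6.5)·(0.61)³ / ((0.13)·(0.016)) = 709
ΔG = RT ln(Qₚ/Kₚ) = (8.314 J mol⁻¹ K⁻¹)(1200 K) × ln(709/2200)
   = (9.977 kJ/mol)(-1.132) = -11.3 kJ/mol
ΔG < 0, so the forward reaction is spontaneous (proceeds forward).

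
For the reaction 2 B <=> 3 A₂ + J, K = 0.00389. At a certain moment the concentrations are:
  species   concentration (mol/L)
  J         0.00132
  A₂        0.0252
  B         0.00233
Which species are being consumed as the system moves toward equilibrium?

Q = [A₂]³·[J] / [B]² = (0.0252)³·(0.00132) / (0.00233)² = 0.00389
Q = 0.00389 = K; the system is at equilibrium.

none (at equilibrium)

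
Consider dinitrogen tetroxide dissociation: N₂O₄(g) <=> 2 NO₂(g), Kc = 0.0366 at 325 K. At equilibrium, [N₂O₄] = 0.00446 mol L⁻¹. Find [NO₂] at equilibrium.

At equilibrium, Kc = [NO₂]² / [N₂O₄] = 0.0366.
([NO₂])² / (0.00446) = 0.0366
[NO₂]² = 1.63×10⁻⁴ ⇒ [NO₂] = 0.0128 mol L⁻¹

[NO₂] = 0.0128 mol L⁻¹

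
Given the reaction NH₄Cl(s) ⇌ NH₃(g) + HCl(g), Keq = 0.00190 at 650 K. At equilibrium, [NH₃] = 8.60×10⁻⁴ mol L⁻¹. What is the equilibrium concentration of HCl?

(NH₄Cl is a pure solid — omitted from Keq.)
At equilibrium, Keq = [NH₃]·[HCl] = 0.00190.
(8.60×10⁻⁴)·([HCl]) = 0.00190
[HCl] = 2.21 mol L⁻¹

[HCl] = 2.21 mol L⁻¹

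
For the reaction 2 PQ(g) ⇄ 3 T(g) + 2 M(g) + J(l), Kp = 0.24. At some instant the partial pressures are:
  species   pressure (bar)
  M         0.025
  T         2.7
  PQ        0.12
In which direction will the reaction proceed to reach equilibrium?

(J is a pure liquid — omitted from Qp.)
Qp = P(T)³·P(M)² / P(PQ)² = (2.7)³·(0.025)² / (0.12)² = 0.85
Qp = 0.85 > Kp = 0.24, so the reverse reaction proceeds.

toward reactants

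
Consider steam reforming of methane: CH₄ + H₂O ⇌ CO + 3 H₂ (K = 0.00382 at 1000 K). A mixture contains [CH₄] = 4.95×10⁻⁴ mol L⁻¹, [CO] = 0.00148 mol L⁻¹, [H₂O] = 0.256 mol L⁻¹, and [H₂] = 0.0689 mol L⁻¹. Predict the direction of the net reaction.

neither direction; the system is at equilibrium

Q = [CO]·[H₂]³ / ([CH₄]·[H₂O]) = (0.00148)·(0.0689)³ / ((4.95×10⁻⁴)·(0.256)) = 0.00382
Q = 0.00382 = K, so the system is already at equilibrium.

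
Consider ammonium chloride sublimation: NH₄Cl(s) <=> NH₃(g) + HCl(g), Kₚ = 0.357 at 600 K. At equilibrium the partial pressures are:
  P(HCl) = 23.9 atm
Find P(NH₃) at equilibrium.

(NH₄Cl is a pure solid — omitted from Kₚ.)
At equilibrium, Kₚ = P(NH₃)·P(HCl) = 0.357.
(P(NH₃))·(23.9) = 0.357
P(NH₃) = 0.0149 atm

P(NH₃) = 0.0149 atm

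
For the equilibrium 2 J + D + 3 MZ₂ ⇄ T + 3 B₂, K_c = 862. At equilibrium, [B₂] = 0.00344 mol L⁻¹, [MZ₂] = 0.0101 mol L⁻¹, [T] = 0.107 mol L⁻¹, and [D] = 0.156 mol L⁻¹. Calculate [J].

At equilibrium, K_c = [T]·[B₂]³ / ([J]²·[D]·[MZ₂]³) = 862.
(0.107)·(0.00344)³ / (([J])²·(0.156)·(0.0101)³) = 862
[J]² = 3.14×10⁻⁵ ⇒ [J] = 0.00561 mol L⁻¹

[J] = 0.00561 mol L⁻¹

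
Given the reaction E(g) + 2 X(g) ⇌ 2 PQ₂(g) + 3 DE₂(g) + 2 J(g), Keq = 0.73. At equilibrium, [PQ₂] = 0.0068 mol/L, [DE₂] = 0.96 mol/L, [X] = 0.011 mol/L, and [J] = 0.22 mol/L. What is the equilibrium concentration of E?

[E] = 0.022 mol/L

At equilibrium, Keq = [PQ₂]²·[DE₂]³·[J]² / ([E]·[X]²) = 0.73.
(0.0068)²·(0.96)³·(0.22)² / (([E])·(0.011)²) = 0.73
[E] = 0.0224 = 0.022 mol/L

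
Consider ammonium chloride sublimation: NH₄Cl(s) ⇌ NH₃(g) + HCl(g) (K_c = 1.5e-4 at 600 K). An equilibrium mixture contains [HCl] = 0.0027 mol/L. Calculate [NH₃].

(NH₄Cl is a pure solid — omitted from K_c.)
At equilibrium, K_c = [NH₃]·[HCl] = 1.5e-4.
([NH₃])·(0.0027) = 1.5e-4
[NH₃] = 0.0556 = 0.056 mol/L

[NH₃] = 0.056 mol/L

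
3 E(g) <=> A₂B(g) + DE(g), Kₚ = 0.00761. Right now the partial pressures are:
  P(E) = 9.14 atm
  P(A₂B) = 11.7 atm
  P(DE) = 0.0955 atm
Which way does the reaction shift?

to the right

Qₚ = P(A₂B)·P(DE) / P(E)³ = (11.7)·(0.0955) / (9.14)³ = 0.00146
Qₚ = 0.00146 < Kₚ = 0.00761, so the forward reaction proceeds.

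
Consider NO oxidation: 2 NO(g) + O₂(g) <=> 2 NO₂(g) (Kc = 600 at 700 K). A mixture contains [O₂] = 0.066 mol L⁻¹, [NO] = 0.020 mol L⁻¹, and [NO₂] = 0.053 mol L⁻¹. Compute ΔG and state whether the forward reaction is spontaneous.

ΔG = -10.1 kJ/mol; the forward reaction is spontaneous

Qc = [NO₂]² / ([NO]²·[O₂]) = (0.053)² / ((0.020)²·(0.066)) = 106
ΔG = RT ln(Qc/Kc) = (8.314 J mol⁻¹ K⁻¹)(700 K) × ln(106/600)
   = (5.820 kJ/mol)(-1.733) = -10.1 kJ/mol
ΔG < 0, so the forward reaction is spontaneous (proceeds forward).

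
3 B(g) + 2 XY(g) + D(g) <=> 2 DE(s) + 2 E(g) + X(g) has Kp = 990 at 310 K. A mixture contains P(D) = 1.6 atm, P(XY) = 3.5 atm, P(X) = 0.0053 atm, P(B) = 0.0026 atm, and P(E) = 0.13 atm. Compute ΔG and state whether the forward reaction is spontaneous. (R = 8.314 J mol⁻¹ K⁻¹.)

ΔG = -3.45 kJ/mol; the forward reaction is spontaneous

(DE is a pure solid — omitted from Qp.)
Qp = P(E)²·P(X) / (P(B)³·P(XY)²·P(D)) = (0.13)²·(0.0053) / ((0.0026)³·(3.5)²·(1.6)) = 260
ΔG = RT ln(Qp/Kp) = (8.314 J mol⁻¹ K⁻¹)(310 K) × ln(260/990)
   = (2.577 kJ/mol)(-1.337) = -3.45 kJ/mol
ΔG < 0, so the forward reaction is spontaneous (proceeds forward).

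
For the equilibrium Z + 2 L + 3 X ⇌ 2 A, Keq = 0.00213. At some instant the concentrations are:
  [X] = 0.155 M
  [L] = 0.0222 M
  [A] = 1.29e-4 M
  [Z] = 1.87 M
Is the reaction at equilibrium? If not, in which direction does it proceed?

reverse (toward reactants)

Q = [A]² / ([Z]·[L]²·[X]³) = (1.29e-4)² / ((1.87)·(0.0222)²·(0.155)³) = 0.00485
Q = 0.00485 > Keq = 0.00213, so the reverse reaction proceeds.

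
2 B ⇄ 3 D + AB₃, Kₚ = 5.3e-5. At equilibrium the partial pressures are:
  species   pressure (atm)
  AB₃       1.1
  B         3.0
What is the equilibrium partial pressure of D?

P(D) = 0.076 atm

At equilibrium, Kₚ = P(D)³·P(AB₃) / P(B)² = 5.3e-5.
(P(D))³·(1.1) / (3.0)² = 5.3e-5
P(D)³ = 4.34e-4 ⇒ P(D) = 0.076 atm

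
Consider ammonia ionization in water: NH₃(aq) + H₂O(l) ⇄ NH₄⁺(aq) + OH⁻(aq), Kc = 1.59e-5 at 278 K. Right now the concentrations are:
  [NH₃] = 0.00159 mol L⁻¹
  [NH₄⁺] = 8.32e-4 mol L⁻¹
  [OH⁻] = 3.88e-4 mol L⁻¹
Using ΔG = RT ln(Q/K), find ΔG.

(H₂O is a pure liquid — omitted from Qc.)
Qc = [NH₄⁺]·[OH⁻] / [NH₃] = (8.32e-4)·(3.88e-4) / (0.00159) = 2.03e-4
ΔG = RT ln(Qc/Kc) = (8.314 J mol⁻¹ K⁻¹)(278 K) × ln(2.03e-4/1.59e-5)
   = (2.311 kJ/mol)(2.547) = 5.89 kJ/mol
ΔG > 0, so the forward reaction is non-spontaneous (proceeds in reverse).

ΔG = 5.89 kJ/mol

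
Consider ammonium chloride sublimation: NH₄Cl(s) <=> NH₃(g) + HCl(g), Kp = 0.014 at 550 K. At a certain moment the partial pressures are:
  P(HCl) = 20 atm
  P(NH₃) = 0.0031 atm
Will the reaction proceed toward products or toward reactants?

(NH₄Cl is a pure solid — omitted from Qp.)
Qp = P(NH₃)·P(HCl) = (0.0031)·(20) = 0.062
Qp = 0.062 > Kp = 0.014, so the reverse reaction proceeds.

reverse (toward reactants)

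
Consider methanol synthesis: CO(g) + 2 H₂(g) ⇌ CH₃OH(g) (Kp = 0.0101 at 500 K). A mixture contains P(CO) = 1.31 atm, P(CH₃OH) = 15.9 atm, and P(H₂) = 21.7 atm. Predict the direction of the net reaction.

reverse (toward reactants)

Qp = P(CH₃OH) / (P(CO)·P(H₂)²) = (15.9) / ((1.31)·(21.7)²) = 0.0258
Qp = 0.0258 > Kp = 0.0101, so the reverse reaction proceeds.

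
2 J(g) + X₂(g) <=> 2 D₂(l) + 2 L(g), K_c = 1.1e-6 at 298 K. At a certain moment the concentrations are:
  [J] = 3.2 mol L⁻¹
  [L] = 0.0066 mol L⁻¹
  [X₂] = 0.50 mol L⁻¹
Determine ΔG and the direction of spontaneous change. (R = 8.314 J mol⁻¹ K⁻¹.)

(D₂ is a pure liquid — omitted from Q_c.)
Q_c = [L]² / ([J]²·[X₂]) = (0.0066)² / ((3.2)²·(0.50)) = 8.51e-6
ΔG = RT ln(Q_c/K_c) = (8.314 J mol⁻¹ K⁻¹)(298 K) × ln(8.51e-6/1.1e-6)
   = (2.478 kJ/mol)(2.046) = 5.07 kJ/mol
ΔG > 0, so the forward reaction is non-spontaneous (proceeds in reverse).

ΔG = 5.07 kJ/mol; the forward reaction is non-spontaneous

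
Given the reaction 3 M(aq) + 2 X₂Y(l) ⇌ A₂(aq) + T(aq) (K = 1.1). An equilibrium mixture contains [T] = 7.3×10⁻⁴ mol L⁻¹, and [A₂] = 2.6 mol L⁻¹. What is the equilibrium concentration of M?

[M] = 0.12 mol L⁻¹

(X₂Y is a pure liquid — omitted from K.)
At equilibrium, K = [A₂]·[T] / [M]³ = 1.1.
(2.6)·(7.3×10⁻⁴) / ([M])³ = 1.1
[M]³ = 0.00173 ⇒ [M] = 0.12 mol L⁻¹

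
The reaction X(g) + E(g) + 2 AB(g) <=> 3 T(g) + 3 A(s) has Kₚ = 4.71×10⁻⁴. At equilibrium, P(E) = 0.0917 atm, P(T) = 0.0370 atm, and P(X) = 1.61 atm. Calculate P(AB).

(A is a pure solid — omitted from Kₚ.)
At equilibrium, Kₚ = P(T)³ / (P(X)·P(E)·P(AB)²) = 4.71×10⁻⁴.
(0.0370)³ / ((1.61)·(0.0917)·(P(AB))²) = 4.71×10⁻⁴
P(AB)² = 0.728 ⇒ P(AB) = 0.853 atm

P(AB) = 0.853 atm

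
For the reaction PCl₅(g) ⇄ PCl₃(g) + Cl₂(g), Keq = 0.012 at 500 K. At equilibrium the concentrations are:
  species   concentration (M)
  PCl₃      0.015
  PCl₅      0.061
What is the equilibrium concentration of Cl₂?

At equilibrium, Keq = [PCl₃]·[Cl₂] / [PCl₅] = 0.012.
(0.015)·([Cl₂]) / (0.061) = 0.012
[Cl₂] = 0.0488 = 0.049 M

[Cl₂] = 0.049 M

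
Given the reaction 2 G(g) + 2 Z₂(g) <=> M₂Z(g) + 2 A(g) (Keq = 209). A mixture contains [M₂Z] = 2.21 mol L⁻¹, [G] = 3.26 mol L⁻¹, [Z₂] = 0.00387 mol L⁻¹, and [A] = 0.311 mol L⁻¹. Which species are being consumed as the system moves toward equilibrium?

M₂Z, A (products)

Q = [M₂Z]·[A]² / ([G]²·[Z₂]²) = (2.21)·(0.311)² / ((3.26)²·(0.00387)²) = 1340
Q = 1340 > Keq = 209: net reverse reaction.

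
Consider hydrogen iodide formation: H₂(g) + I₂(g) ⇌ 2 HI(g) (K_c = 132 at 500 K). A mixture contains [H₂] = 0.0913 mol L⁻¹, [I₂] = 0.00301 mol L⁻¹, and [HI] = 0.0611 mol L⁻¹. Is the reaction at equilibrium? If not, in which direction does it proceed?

Q_c = [HI]² / ([H₂]·[I₂]) = (0.0611)² / ((0.0913)·(0.00301)) = 13.6
Q_c = 13.6 < K_c = 132, so the forward reaction proceeds.

in the forward direction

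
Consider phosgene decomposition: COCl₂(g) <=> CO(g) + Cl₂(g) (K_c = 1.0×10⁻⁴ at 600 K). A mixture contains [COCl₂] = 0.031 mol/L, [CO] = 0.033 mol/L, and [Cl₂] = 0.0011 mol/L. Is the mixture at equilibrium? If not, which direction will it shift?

no; Q > K, reaction proceeds in reverse

Q_c = [CO]·[Cl₂] / [COCl₂] = (0.033)·(0.0011) / (0.031) = 0.0012
Q_c = 0.0012 > K_c = 1.0×10⁻⁴: net reverse reaction.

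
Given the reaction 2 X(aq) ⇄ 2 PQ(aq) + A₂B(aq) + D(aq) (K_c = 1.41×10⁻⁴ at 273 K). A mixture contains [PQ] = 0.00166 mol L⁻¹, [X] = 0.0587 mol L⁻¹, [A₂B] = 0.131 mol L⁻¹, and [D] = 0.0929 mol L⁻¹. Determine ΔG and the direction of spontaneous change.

Q_c = [PQ]²·[A₂B]·[D] / [X]² = (0.00166)²·(0.131)·(0.0929) / (0.0587)² = 9.73×10⁻⁶
ΔG = RT ln(Q_c/K_c) = (8.314 J mol⁻¹ K⁻¹)(273 K) × ln(9.73×10⁻⁶/1.41×10⁻⁴)
   = (2.270 kJ/mol)(-2.674) = -6.07 kJ/mol
ΔG < 0, so the forward reaction is spontaneous (proceeds forward).

ΔG = -6.07 kJ/mol; the forward reaction is spontaneous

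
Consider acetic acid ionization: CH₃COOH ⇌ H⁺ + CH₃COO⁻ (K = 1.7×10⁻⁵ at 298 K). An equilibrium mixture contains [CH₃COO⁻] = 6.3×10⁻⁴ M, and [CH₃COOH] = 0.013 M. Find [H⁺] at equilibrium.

At equilibrium, K = [H⁺]·[CH₃COO⁻] / [CH₃COOH] = 1.7×10⁻⁵.
([H⁺])·(6.3×10⁻⁴) / (0.013) = 1.7×10⁻⁵
[H⁺] = 3.51×10⁻⁴ = 3.5×10⁻⁴ M

[H⁺] = 3.5×10⁻⁴ M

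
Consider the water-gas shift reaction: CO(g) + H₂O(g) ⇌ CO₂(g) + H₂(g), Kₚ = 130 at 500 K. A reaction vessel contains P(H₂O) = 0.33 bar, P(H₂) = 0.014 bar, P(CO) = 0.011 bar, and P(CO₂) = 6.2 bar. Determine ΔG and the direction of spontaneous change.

ΔG = -7.04 kJ/mol; the forward reaction is spontaneous

Qₚ = P(CO₂)·P(H₂) / (P(CO)·P(H₂O)) = (6.2)·(0.014) / ((0.011)·(0.33)) = 23.9
ΔG = RT ln(Qₚ/Kₚ) = (8.314 J mol⁻¹ K⁻¹)(500 K) × ln(23.9/130)
   = (4.157 kJ/mol)(-1.694) = -7.04 kJ/mol
ΔG < 0, so the forward reaction is spontaneous (proceeds forward).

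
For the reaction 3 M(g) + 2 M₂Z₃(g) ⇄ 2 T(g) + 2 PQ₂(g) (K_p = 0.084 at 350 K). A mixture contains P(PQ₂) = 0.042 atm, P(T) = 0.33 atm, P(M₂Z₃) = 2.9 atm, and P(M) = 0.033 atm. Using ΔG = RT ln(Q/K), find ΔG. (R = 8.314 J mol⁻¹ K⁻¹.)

ΔG = 5.89 kJ/mol

Q_p = P(T)²·P(PQ₂)² / (P(M)³·P(M₂Z₃)²) = (0.33)²·(0.042)² / ((0.033)³·(2.9)²) = 0.636
ΔG = RT ln(Q_p/K_p) = (8.314 J mol⁻¹ K⁻¹)(350 K) × ln(0.636/0.084)
   = (2.910 kJ/mol)(2.024) = 5.89 kJ/mol
ΔG > 0, so the forward reaction is non-spontaneous (proceeds in reverse).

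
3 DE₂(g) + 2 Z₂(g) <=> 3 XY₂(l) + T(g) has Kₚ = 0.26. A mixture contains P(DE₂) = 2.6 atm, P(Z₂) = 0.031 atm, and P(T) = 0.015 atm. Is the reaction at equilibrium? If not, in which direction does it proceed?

(XY₂ is a pure liquid — omitted from Qₚ.)
Qₚ = P(T) / (P(DE₂)³·P(Z₂)²) = (0.015) / ((2.6)³·(0.031)²) = 0.89
Qₚ = 0.89 > Kₚ = 0.26, so the reverse reaction proceeds.

in the reverse direction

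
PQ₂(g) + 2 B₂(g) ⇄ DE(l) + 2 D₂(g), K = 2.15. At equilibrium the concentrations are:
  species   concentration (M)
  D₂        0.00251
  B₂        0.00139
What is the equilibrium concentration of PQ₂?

[PQ₂] = 1.52 M

(DE is a pure liquid — omitted from K.)
At equilibrium, K = [D₂]² / ([PQ₂]·[B₂]²) = 2.15.
(0.00251)² / (([PQ₂])·(0.00139)²) = 2.15
[PQ₂] = 1.52 M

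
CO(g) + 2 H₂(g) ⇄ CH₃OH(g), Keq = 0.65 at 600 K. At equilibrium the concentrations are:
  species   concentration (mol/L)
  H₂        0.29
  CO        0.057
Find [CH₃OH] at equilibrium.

[CH₃OH] = 0.0031 mol/L

At equilibrium, Keq = [CH₃OH] / ([CO]·[H₂]²) = 0.65.
([CH₃OH]) / ((0.057)·(0.29)²) = 0.65
[CH₃OH] = 0.00312 = 0.0031 mol/L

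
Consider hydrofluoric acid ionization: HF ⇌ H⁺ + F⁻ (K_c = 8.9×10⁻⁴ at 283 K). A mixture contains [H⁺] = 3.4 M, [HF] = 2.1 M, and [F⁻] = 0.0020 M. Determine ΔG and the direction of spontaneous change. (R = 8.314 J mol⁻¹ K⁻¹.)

ΔG = 3.04 kJ/mol; the forward reaction is non-spontaneous

Q_c = [H⁺]·[F⁻] / [HF] = (3.4)·(0.0020) / (2.1) = 0.00324
ΔG = RT ln(Q_c/K_c) = (8.314 J mol⁻¹ K⁻¹)(283 K) × ln(0.00324/8.9×10⁻⁴)
   = (2.353 kJ/mol)(1.292) = 3.04 kJ/mol
ΔG > 0, so the forward reaction is non-spontaneous (proceeds in reverse).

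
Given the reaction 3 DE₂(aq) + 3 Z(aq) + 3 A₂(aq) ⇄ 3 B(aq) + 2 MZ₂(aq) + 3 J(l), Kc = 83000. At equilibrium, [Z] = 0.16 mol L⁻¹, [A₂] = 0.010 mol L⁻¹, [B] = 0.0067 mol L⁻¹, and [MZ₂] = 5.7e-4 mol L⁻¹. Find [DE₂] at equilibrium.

[DE₂] = 6.6e-4 mol L⁻¹

(J is a pure liquid — omitted from Kc.)
At equilibrium, Kc = [B]³·[MZ₂]² / ([DE₂]³·[Z]³·[A₂]³) = 83000.
(0.0067)³·(5.7e-4)² / (([DE₂])³·(0.16)³·(0.010)³) = 83000
[DE₂]³ = 2.87e-10 ⇒ [DE₂] = 6.6e-4 mol L⁻¹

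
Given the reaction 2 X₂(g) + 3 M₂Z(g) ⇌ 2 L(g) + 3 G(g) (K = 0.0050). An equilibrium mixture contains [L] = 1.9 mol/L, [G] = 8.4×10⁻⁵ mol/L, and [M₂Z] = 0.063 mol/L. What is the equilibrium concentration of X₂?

At equilibrium, K = [L]²·[G]³ / ([X₂]²·[M₂Z]³) = 0.0050.
(1.9)²·(8.4×10⁻⁵)³ / (([X₂])²·(0.063)³) = 0.0050
[X₂]² = 1.71×10⁻⁶ ⇒ [X₂] = 0.0013 mol/L

[X₂] = 0.0013 mol/L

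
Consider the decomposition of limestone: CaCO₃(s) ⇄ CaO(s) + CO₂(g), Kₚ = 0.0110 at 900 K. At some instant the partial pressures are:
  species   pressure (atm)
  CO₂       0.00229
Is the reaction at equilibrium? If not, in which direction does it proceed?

in the forward direction

(CaCO₃, CaO are pure solids — omitted from Qₚ.)
Qₚ = P(CO₂) = 0.00229
Qₚ = 0.00229 < Kₚ = 0.0110, so the forward reaction proceeds.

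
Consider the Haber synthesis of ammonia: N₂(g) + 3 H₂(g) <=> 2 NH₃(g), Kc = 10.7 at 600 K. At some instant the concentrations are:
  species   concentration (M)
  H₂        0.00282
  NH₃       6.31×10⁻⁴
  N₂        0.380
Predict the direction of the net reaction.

reverse (toward reactants)

Qc = [NH₃]² / ([N₂]·[H₂]³) = (6.31×10⁻⁴)² / ((0.380)·(0.00282)³) = 46.7
Qc = 46.7 > Kc = 10.7, so the reverse reaction proceeds.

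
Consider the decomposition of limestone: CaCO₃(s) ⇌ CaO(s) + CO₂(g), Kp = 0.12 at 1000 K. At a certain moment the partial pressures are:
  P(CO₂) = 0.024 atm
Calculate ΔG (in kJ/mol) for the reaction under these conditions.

(CaCO₃, CaO are pure solids — omitted from Qp.)
Qp = P(CO₂) = 0.0240
ΔG = RT ln(Qp/Kp) = (8.314 J mol⁻¹ K⁻¹)(1000 K) × ln(0.0240/0.12)
   = (8.314 kJ/mol)(-1.609) = -13.4 kJ/mol
ΔG < 0, so the forward reaction is spontaneous (proceeds forward).

ΔG = -13.4 kJ/mol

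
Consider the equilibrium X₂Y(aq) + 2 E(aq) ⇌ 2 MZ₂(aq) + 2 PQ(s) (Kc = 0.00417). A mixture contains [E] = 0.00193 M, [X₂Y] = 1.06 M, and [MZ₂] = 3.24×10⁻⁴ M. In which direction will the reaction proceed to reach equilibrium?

toward reactants

(PQ is a pure solid — omitted from Qc.)
Qc = [MZ₂]² / ([X₂Y]·[E]²) = (3.24×10⁻⁴)² / ((1.06)·(0.00193)²) = 0.0266
Qc = 0.0266 > Kc = 0.00417, so the reverse reaction proceeds.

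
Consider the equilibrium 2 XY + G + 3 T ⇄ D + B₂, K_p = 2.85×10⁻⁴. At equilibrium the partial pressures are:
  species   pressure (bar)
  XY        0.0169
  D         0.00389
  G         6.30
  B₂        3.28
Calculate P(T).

At equilibrium, K_p = P(D)·P(B₂) / (P(XY)²·P(G)·P(T)³) = 2.85×10⁻⁴.
(0.00389)·(3.28) / ((0.0169)²·(6.30)·(P(T))³) = 2.85×10⁻⁴
P(T)³ = 24900 ⇒ P(T) = 29.2 bar

P(T) = 29.2 bar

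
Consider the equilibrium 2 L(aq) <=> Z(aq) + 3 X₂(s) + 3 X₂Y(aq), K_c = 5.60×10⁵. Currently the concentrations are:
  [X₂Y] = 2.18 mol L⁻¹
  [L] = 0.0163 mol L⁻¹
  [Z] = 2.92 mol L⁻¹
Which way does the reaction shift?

(X₂ is a pure solid — omitted from Q_c.)
Q_c = [Z]·[X₂Y]³ / [L]² = (2.92)·(2.18)³ / (0.0163)² = 1.14×10⁵
Q_c = 1.14×10⁵ < K_c = 5.60×10⁵, so the forward reaction proceeds.

toward products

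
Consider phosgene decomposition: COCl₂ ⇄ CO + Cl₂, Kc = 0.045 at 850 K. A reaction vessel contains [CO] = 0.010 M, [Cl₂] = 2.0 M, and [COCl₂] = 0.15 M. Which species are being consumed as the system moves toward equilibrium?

CO, Cl₂ (products)

Qc = [CO]·[Cl₂] / [COCl₂] = (0.010)·(2.0) / (0.15) = 0.13
Qc = 0.13 > Kc = 0.045: net reverse reaction.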